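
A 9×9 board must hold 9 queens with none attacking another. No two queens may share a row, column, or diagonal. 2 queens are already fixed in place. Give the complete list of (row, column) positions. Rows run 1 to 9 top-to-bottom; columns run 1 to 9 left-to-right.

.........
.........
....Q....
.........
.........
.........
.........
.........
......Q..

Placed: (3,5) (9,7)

(1,8) (2,3) (3,5) (4,9) (5,1) (6,6) (7,4) (8,2) (9,7)

Row 1: attacked by (3,5)→{3,5,7}; (9,7)→{7}. Safe: 1, 2, 4, 6, 8, 9. Place at column 8.
Row 2: attacked by (1,8)→{7,8,9}; (3,5)→{4,5,6}; (9,7)→{7}. Safe: 1, 2, 3. Place at column 3.
Row 4: attacked by (1,8)→{5,8}; (2,3)→{1,3,5}; (3,5)→{4,5,6}; (9,7)→{2,7}. Safe: 9. Place at column 9.
Row 5: attacked by (1,8)→{4,8}; (2,3)→{3,6}; (3,5)→{3,5,7}; (4,9)→{8,9}; (9,7)→{3,7}. Safe: 1, 2. Place at column 1.
Row 6: attacked by (1,8)→{3,8}; (2,3)→{3,7}; (3,5)→{2,5,8}; (4,9)→{7,9}; (5,1)→{1,2}; (9,7)→{4,7}. Safe: 6. Place at column 6.
Row 7: attacked by (1,8)→{2,8}; (2,3)→{3,8}; (3,5)→{1,5,9}; (4,9)→{6,9}; (5,1)→{1,3}; (6,6)→{5,6,7}; (9,7)→{5,7,9}. Safe: 4. Place at column 4.
Row 8: attacked by (1,8)→{1,8}; (2,3)→{3,9}; (3,5)→{5}; (4,9)→{5,9}; (5,1)→{1,4}; (6,6)→{4,6,8}; (7,4)→{3,4,5}; (9,7)→{6,7,8}. Safe: 2. Place at column 2.
Columns [8, 3, 5, 9, 1, 6, 4, 2, 7], r−c [-7, -1, -2, -5, 4, 0, 3, 6, 2], r+c [9, 5, 8, 13, 6, 12, 11, 10, 16] are all distinct, so no two queens attack.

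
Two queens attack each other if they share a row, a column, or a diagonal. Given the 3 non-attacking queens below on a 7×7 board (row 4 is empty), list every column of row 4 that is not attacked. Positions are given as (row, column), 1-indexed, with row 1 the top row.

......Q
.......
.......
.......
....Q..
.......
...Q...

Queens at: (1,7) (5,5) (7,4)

columns 2, 3

(1,7) attacks row 4 at column 7 and diagonals 4.
(5,5) attacks row 4 at column 5 and diagonals 4, 6.
(7,4) attacks row 4 at column 4 and diagonals 1, 7.
Attacked columns: {1, 4, 5, 6, 7}. Safe: {2, 3}.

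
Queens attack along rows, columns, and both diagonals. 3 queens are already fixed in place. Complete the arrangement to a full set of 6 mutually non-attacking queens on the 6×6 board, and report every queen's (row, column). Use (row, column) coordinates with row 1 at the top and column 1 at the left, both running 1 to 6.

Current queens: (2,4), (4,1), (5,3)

(1,2) (2,4) (3,6) (4,1) (5,3) (6,5)

Row 1: attacked by (2,4)→{3,4,5}; (4,1)→{1,4}; (5,3)→{3}. Safe: 2, 6. Place at column 2.
Row 3: attacked by (1,2)→{2,4}; (2,4)→{3,4,5}; (4,1)→{1,2}; (5,3)→{1,3,5}. Safe: 6. Place at column 6.
Row 6: attacked by (1,2)→{2}; (2,4)→{4}; (3,6)→{3,6}; (4,1)→{1,3}; (5,3)→{2,3,4}. Safe: 5. Place at column 5.
Columns [2, 4, 6, 1, 3, 5], r−c [-1, -2, -3, 3, 2, 1], r+c [3, 6, 9, 5, 8, 11] are all distinct, so no two queens attack.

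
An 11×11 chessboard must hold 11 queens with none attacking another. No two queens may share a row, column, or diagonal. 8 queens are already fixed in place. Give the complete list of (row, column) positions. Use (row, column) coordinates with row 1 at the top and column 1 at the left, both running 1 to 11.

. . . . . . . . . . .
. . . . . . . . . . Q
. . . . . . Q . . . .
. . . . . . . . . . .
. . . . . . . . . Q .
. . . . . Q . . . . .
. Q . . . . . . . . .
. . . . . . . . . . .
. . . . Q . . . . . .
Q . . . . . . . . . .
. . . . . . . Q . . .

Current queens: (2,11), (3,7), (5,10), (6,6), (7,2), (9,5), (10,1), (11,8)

(1,4) (2,11) (3,7) (4,3) (5,10) (6,6) (7,2) (8,9) (9,5) (10,1) (11,8)

Row 1: attacked by (2,11)→{10,11}; (3,7)→{5,7,9}; (5,10)→{6,10}; (6,6)→{1,6,11}; (7,2)→{2,8}; (9,5)→{5}; (10,1)→{1,10}; (11,8)→{8}. Safe: 3, 4. Place at column 4.
Row 4: attacked by (1,4)→{1,4,7}; (2,11)→{9,11}; (3,7)→{6,7,8}; (5,10)→{9,10,11}; (6,6)→{4,6,8}; (7,2)→{2,5}; (9,5)→{5,10}; (10,1)→{1,7}; (11,8)→{1,8}. Safe: 3. Place at column 3.
Row 8: attacked by (1,4)→{4,11}; (2,11)→{5,11}; (3,7)→{2,7}; (4,3)→{3,7}; (5,10)→{7,10}; (6,6)→{4,6,8}; (7,2)→{1,2,3}; (9,5)→{4,5,6}; (10,1)→{1,3}; (11,8)→{5,8,11}. Safe: 9. Place at column 9.
Columns [4, 11, 7, 3, 10, 6, 2, 9, 5, 1, 8], r−c [-3, -9, -4, 1, -5, 0, 5, -1, 4, 9, 3], r+c [5, 13, 10, 7, 15, 12, 9, 17, 14, 11, 19] are all distinct, so no two queens attack.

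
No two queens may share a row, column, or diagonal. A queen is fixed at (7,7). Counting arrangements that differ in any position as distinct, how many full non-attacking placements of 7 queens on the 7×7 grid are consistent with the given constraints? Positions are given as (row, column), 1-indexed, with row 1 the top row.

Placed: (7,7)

4

Branch on row 1: col 2 → 1; col 3 → 1; col 4 → 1; col 5 → 1; col 6 → 0.
Sum: 1 + 1 + 1 + 1 + 0 = 4.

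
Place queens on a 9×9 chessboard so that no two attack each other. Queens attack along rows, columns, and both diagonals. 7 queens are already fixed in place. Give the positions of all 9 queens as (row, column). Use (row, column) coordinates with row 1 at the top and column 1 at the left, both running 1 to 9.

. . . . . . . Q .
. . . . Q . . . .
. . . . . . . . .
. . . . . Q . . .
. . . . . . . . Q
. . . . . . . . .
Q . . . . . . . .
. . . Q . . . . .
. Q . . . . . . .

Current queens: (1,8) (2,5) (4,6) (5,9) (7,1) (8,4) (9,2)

(1,8) (2,5) (3,3) (4,6) (5,9) (6,7) (7,1) (8,4) (9,2)

Row 3: attacked by (1,8)→{6,8}; (2,5)→{4,5,6}; (4,6)→{5,6,7}; (5,9)→{7,9}; (7,1)→{1,5}; (8,4)→{4,9}; (9,2)→{2,8}. Safe: 3. Place at column 3.
Row 6: attacked by (1,8)→{3,8}; (2,5)→{1,5,9}; (3,3)→{3,6}; (4,6)→{4,6,8}; (5,9)→{8,9}; (7,1)→{1,2}; (8,4)→{2,4,6}; (9,2)→{2,5}. Safe: 7. Place at column 7.
Columns [8, 5, 3, 6, 9, 7, 1, 4, 2], r−c [-7, -3, 0, -2, -4, -1, 6, 4, 7], r+c [9, 7, 6, 10, 14, 13, 8, 12, 11] are all distinct, so no two queens attack.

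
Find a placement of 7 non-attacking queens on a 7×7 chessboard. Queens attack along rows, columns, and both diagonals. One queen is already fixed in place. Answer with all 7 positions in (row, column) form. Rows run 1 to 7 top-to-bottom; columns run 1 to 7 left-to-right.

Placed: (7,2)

Row 1: attacked by (7,2)→{2}. Safe: 1, 3, 4, 5, 6, 7. Place at column 6.
Row 2: attacked by (1,6)→{5,6,7}; (7,2)→{2,7}. Safe: 1, 3, 4. Place at column 3.
Row 3: attacked by (1,6)→{4,6}; (2,3)→{2,3,4}; (7,2)→{2,6}. Safe: 1, 5, 7. Place at column 5.
Row 4: attacked by (1,6)→{3,6}; (2,3)→{1,3,5}; (3,5)→{4,5,6}; (7,2)→{2,5}. Safe: 7. Place at column 7.
Row 5: attacked by (1,6)→{2,6}; (2,3)→{3,6}; (3,5)→{3,5,7}; (4,7)→{6,7}; (7,2)→{2,4}. Safe: 1. Place at column 1.
Row 6: attacked by (1,6)→{1,6}; (2,3)→{3,7}; (3,5)→{2,5}; (4,7)→{5,7}; (5,1)→{1,2}; (7,2)→{1,2,3}. Safe: 4. Place at column 4.
Columns [6, 3, 5, 7, 1, 4, 2], r−c [-5, -1, -2, -3, 4, 2, 5], r+c [7, 5, 8, 11, 6, 10, 9] are all distinct, so no two queens attack.

(1,6) (2,3) (3,5) (4,7) (5,1) (6,4) (7,2)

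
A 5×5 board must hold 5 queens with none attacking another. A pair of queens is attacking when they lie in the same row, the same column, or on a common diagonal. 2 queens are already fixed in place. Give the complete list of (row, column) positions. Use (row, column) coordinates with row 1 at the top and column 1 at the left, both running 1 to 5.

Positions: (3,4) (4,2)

(1,3) (2,1) (3,4) (4,2) (5,5)

Row 1: attacked by (3,4)→{2,4}; (4,2)→{2,5}. Safe: 1, 3. Place at column 3.
Row 2: attacked by (1,3)→{2,3,4}; (3,4)→{3,4,5}; (4,2)→{2,4}. Safe: 1. Place at column 1.
Row 5: attacked by (1,3)→{3}; (2,1)→{1,4}; (3,4)→{2,4}; (4,2)→{1,2,3}. Safe: 5. Place at column 5.
Columns [3, 1, 4, 2, 5], r−c [-2, 1, -1, 2, 0], r+c [4, 3, 7, 6, 10] are all distinct, so no two queens attack.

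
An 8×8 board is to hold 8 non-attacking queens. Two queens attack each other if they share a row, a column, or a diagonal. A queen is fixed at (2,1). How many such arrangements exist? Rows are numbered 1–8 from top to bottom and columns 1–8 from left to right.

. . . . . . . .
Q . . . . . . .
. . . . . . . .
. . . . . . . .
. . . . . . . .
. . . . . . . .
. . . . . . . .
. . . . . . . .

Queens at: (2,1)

8

Branch on row 1: col 3 → 1; col 4 → 2; col 5 → 3; col 6 → 1; col 7 → 1; col 8 → 0.
Sum: 1 + 2 + 3 + 1 + 1 + 0 = 8.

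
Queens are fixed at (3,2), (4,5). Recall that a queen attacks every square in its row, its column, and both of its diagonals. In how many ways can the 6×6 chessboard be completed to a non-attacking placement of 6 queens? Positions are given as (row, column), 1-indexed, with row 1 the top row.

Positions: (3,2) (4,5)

1

Branch on row 1: col 1 → 0; col 3 → 1; col 6 → 0.
Sum: 0 + 1 + 0 = 1.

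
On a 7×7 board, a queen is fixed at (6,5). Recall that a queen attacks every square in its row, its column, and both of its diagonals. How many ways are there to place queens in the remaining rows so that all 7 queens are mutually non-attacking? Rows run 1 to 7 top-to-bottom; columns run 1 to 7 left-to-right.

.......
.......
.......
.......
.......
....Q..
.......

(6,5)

Branch on row 1: col 1 → 1; col 2 → 1; col 3 → 0; col 4 → 1; col 6 → 3; col 7 → 0.
Sum: 1 + 1 + 0 + 1 + 3 + 0 = 6.

6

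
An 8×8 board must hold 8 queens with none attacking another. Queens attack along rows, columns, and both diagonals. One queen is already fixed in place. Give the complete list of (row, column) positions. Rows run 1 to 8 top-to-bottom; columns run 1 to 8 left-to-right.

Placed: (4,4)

(1,2) (2,5) (3,7) (4,4) (5,1) (6,8) (7,6) (8,3)

Row 1: attacked by (4,4)→{1,4,7}. Safe: 2, 3, 5, 6, 8. Place at column 2.
Row 2: attacked by (1,2)→{1,2,3}; (4,4)→{2,4,6}. Safe: 5, 7, 8. Place at column 5.
Row 3: attacked by (1,2)→{2,4}; (2,5)→{4,5,6}; (4,4)→{3,4,5}. Safe: 1, 7, 8. Place at column 7.
Row 5: attacked by (1,2)→{2,6}; (2,5)→{2,5,8}; (3,7)→{5,7}; (4,4)→{3,4,5}. Safe: 1. Place at column 1.
Row 6: attacked by (1,2)→{2,7}; (2,5)→{1,5}; (3,7)→{4,7}; (4,4)→{2,4,6}; (5,1)→{1,2}. Safe: 3, 8. Place at column 8.
Row 7: attacked by (1,2)→{2,8}; (2,5)→{5}; (3,7)→{3,7}; (4,4)→{1,4,7}; (5,1)→{1,3}; (6,8)→{7,8}. Safe: 6. Place at column 6.
Row 8: attacked by (1,2)→{2}; (2,5)→{5}; (3,7)→{2,7}; (4,4)→{4,8}; (5,1)→{1,4}; (6,8)→{6,8}; (7,6)→{5,6,7}. Safe: 3. Place at column 3.
Columns [2, 5, 7, 4, 1, 8, 6, 3], r−c [-1, -3, -4, 0, 4, -2, 1, 5], r+c [3, 7, 10, 8, 6, 14, 13, 11] are all distinct, so no two queens attack.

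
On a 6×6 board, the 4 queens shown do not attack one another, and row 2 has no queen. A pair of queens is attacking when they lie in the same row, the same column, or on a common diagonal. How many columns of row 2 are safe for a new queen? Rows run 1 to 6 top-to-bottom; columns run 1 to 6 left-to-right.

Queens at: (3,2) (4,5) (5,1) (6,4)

1

(3,2) attacks row 2 at column 2 and diagonals 1, 3.
(4,5) attacks row 2 at column 5 and diagonals 3.
(5,1) attacks row 2 at column 1 and diagonals 4.
(6,4) attacks row 2 at column 4.
Attacked columns: {1, 2, 3, 4, 5}. Safe: {6}.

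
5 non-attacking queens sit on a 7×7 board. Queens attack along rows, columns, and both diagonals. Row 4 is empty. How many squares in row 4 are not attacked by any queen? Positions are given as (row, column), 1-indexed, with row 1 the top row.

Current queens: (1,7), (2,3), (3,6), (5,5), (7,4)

1

(1,7) attacks row 4 at column 7 and diagonals 4.
(2,3) attacks row 4 at column 3 and diagonals 1, 5.
(3,6) attacks row 4 at column 6 and diagonals 5, 7.
(5,5) attacks row 4 at column 5 and diagonals 4, 6.
(7,4) attacks row 4 at column 4 and diagonals 1, 7.
Attacked columns: {1, 3, 4, 5, 6, 7}. Safe: {2}.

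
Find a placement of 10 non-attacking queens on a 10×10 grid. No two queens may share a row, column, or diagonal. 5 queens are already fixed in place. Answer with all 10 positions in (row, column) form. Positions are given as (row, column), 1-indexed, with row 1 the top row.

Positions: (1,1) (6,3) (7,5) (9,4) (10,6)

(1,1) (2,8) (3,2) (4,7) (5,9) (6,3) (7,5) (8,10) (9,4) (10,6)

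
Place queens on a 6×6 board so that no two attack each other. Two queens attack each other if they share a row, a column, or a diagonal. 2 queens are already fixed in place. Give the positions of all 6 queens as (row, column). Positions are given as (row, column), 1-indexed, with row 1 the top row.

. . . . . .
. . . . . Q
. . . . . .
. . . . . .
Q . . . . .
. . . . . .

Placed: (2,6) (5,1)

Row 1: attacked by (2,6)→{5,6}; (5,1)→{1,5}. Safe: 2, 3, 4. Place at column 3.
Row 3: attacked by (1,3)→{1,3,5}; (2,6)→{5,6}; (5,1)→{1,3}. Safe: 2, 4. Place at column 2.
Row 4: attacked by (1,3)→{3,6}; (2,6)→{4,6}; (3,2)→{1,2,3}; (5,1)→{1,2}. Safe: 5. Place at column 5.
Row 6: attacked by (1,3)→{3}; (2,6)→{2,6}; (3,2)→{2,5}; (4,5)→{3,5}; (5,1)→{1,2}. Safe: 4. Place at column 4.
Columns [3, 6, 2, 5, 1, 4], r−c [-2, -4, 1, -1, 4, 2], r+c [4, 8, 5, 9, 6, 10] are all distinct, so no two queens attack.

(1,3) (2,6) (3,2) (4,5) (5,1) (6,4)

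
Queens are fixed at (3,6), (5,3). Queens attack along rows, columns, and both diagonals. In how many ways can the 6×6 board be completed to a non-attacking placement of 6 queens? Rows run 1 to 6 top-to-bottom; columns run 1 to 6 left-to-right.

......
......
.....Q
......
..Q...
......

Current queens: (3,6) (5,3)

1

Branch on row 1: col 1 → 0; col 2 → 1; col 5 → 0.
Sum: 0 + 1 + 0 = 1.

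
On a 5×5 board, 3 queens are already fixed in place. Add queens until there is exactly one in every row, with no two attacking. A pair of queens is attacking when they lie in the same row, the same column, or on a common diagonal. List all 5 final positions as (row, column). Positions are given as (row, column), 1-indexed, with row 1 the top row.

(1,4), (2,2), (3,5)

(1,4) (2,2) (3,5) (4,3) (5,1)

Row 4: attacked by (1,4)→{1,4}; (2,2)→{2,4}; (3,5)→{4,5}. Safe: 3. Place at column 3.
Row 5: attacked by (1,4)→{4}; (2,2)→{2,5}; (3,5)→{3,5}; (4,3)→{2,3,4}. Safe: 1. Place at column 1.
Columns [4, 2, 5, 3, 1], r−c [-3, 0, -2, 1, 4], r+c [5, 4, 8, 7, 6] are all distinct, so no two queens attack.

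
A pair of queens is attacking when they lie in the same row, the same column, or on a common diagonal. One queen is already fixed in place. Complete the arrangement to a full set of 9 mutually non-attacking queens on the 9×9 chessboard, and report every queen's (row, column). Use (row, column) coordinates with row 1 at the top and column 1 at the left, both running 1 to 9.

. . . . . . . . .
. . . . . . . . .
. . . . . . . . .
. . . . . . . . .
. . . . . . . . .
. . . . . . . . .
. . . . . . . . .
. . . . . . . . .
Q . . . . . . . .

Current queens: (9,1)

Row 1: attacked by (9,1)→{1,9}. Safe: 2, 3, 4, 5, 6, 7, 8. Place at column 7.
Row 2: attacked by (1,7)→{6,7,8}; (9,1)→{1,8}. Safe: 2, 3, 4, 5, 9. Place at column 4.
Row 3: attacked by (1,7)→{5,7,9}; (2,4)→{3,4,5}; (9,1)→{1,7}. Safe: 2, 6, 8. Place at column 8.
Row 4: attacked by (1,7)→{4,7}; (2,4)→{2,4,6}; (3,8)→{7,8,9}; (9,1)→{1,6}. Safe: 3, 5. Place at column 3.
Row 5: attacked by (1,7)→{3,7}; (2,4)→{1,4,7}; (3,8)→{6,8}; (4,3)→{2,3,4}; (9,1)→{1,5}. Safe: 9. Place at column 9.
Row 6: attacked by (1,7)→{2,7}; (2,4)→{4,8}; (3,8)→{5,8}; (4,3)→{1,3,5}; (5,9)→{8,9}; (9,1)→{1,4}. Safe: 6. Place at column 6.
Row 7: attacked by (1,7)→{1,7}; (2,4)→{4,9}; (3,8)→{4,8}; (4,3)→{3,6}; (5,9)→{7,9}; (6,6)→{5,6,7}; (9,1)→{1,3}. Safe: 2. Place at column 2.
Row 8: attacked by (1,7)→{7}; (2,4)→{4}; (3,8)→{3,8}; (4,3)→{3,7}; (5,9)→{6,9}; (6,6)→{4,6,8}; (7,2)→{1,2,3}; (9,1)→{1,2}. Safe: 5. Place at column 5.
Columns [7, 4, 8, 3, 9, 6, 2, 5, 1], r−c [-6, -2, -5, 1, -4, 0, 5, 3, 8], r+c [8, 6, 11, 7, 14, 12, 9, 13, 10] are all distinct, so no two queens attack.

(1,7) (2,4) (3,8) (4,3) (5,9) (6,6) (7,2) (8,5) (9,1)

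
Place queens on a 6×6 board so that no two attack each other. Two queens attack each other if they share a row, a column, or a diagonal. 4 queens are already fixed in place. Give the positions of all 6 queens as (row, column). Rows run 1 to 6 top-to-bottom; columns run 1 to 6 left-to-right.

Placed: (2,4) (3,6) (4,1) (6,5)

(1,2) (2,4) (3,6) (4,1) (5,3) (6,5)

Row 1: attacked by (2,4)→{3,4,5}; (3,6)→{4,6}; (4,1)→{1,4}; (6,5)→{5}. Safe: 2. Place at column 2.
Row 5: attacked by (1,2)→{2,6}; (2,4)→{1,4}; (3,6)→{4,6}; (4,1)→{1,2}; (6,5)→{4,5,6}. Safe: 3. Place at column 3.
Columns [2, 4, 6, 1, 3, 5], r−c [-1, -2, -3, 3, 2, 1], r+c [3, 6, 9, 5, 8, 11] are all distinct, so no two queens attack.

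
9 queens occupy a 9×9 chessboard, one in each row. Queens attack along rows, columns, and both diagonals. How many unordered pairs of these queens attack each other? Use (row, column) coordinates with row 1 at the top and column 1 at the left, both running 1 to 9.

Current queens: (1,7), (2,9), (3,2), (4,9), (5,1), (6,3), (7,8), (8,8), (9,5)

Same column: (2,9)–(4,9) (column 9); (7,8)–(8,8) (column 8).
Same diagonal: (5,1)–(9,5) (|5−9| = |1−5| = 4).
Total attacking pairs: 3.

3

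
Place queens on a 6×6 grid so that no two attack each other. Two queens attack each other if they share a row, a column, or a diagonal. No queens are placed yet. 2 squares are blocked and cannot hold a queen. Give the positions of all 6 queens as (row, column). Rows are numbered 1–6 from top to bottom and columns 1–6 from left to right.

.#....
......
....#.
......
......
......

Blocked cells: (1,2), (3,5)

Row 1: Blocked: 2. Safe: 1, 3, 4, 5, 6. Place at column 5.
Row 2: attacked by (1,5)→{4,5,6}. Safe: 1, 2, 3. Place at column 3.
Row 3: attacked by (1,5)→{3,5}; (2,3)→{2,3,4}. Blocked: 5. Safe: 1, 6. Place at column 1.
Row 4: attacked by (1,5)→{2,5}; (2,3)→{1,3,5}; (3,1)→{1,2}. Safe: 4, 6. Place at column 6.
Row 5: attacked by (1,5)→{1,5}; (2,3)→{3,6}; (3,1)→{1,3}; (4,6)→{5,6}. Safe: 2, 4. Place at column 4.
Row 6: attacked by (1,5)→{5}; (2,3)→{3}; (3,1)→{1,4}; (4,6)→{4,6}; (5,4)→{3,4,5}. Safe: 2. Place at column 2.
Columns [5, 3, 1, 6, 4, 2], r−c [-4, -1, 2, -2, 1, 4], r+c [6, 5, 4, 10, 9, 8] are all distinct, so no two queens attack.

(1,5) (2,3) (3,1) (4,6) (5,4) (6,2)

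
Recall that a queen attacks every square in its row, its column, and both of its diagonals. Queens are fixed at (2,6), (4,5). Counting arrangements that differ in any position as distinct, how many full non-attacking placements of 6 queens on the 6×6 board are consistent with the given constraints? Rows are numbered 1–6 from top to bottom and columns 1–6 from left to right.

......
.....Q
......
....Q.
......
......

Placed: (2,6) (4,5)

Branch on row 1: col 1 → 0; col 3 → 1; col 4 → 0.
Sum: 0 + 1 + 0 = 1.

1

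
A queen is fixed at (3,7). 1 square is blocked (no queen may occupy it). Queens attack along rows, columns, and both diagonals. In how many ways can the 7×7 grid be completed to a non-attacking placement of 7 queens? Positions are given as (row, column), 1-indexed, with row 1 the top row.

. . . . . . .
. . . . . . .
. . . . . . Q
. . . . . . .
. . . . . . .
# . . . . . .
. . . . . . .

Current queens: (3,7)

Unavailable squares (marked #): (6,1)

5

Branch on row 1: col 1 → 1; col 2 → 1; col 3 → 1; col 4 → 0; col 6 → 2.
Sum: 1 + 1 + 1 + 0 + 2 = 5.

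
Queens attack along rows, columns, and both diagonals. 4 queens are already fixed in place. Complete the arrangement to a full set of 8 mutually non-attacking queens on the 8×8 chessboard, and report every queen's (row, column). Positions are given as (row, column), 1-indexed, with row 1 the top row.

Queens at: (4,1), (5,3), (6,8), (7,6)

(1,5) (2,7) (3,4) (4,1) (5,3) (6,8) (7,6) (8,2)

Row 1: attacked by (4,1)→{1,4}; (5,3)→{3,7}; (6,8)→{3,8}; (7,6)→{6}. Safe: 2, 5. Place at column 5.
Row 2: attacked by (1,5)→{4,5,6}; (4,1)→{1,3}; (5,3)→{3,6}; (6,8)→{4,8}; (7,6)→{1,6}. Safe: 2, 7. Place at column 7.
Row 3: attacked by (1,5)→{3,5,7}; (2,7)→{6,7,8}; (4,1)→{1,2}; (5,3)→{1,3,5}; (6,8)→{5,8}; (7,6)→{2,6}. Safe: 4. Place at column 4.
Row 8: attacked by (1,5)→{5}; (2,7)→{1,7}; (3,4)→{4}; (4,1)→{1,5}; (5,3)→{3,6}; (6,8)→{6,8}; (7,6)→{5,6,7}. Safe: 2. Place at column 2.
Columns [5, 7, 4, 1, 3, 8, 6, 2], r−c [-4, -5, -1, 3, 2, -2, 1, 6], r+c [6, 9, 7, 5, 8, 14, 13, 10] are all distinct, so no two queens attack.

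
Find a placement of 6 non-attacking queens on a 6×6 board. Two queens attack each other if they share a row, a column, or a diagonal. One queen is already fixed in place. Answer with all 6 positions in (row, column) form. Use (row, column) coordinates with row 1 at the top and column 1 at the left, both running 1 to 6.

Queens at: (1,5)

Row 2: attacked by (1,5)→{4,5,6}. Safe: 1, 2, 3. Place at column 3.
Row 3: attacked by (1,5)→{3,5}; (2,3)→{2,3,4}. Safe: 1, 6. Place at column 1.
Row 4: attacked by (1,5)→{2,5}; (2,3)→{1,3,5}; (3,1)→{1,2}. Safe: 4, 6. Place at column 6.
Row 5: attacked by (1,5)→{1,5}; (2,3)→{3,6}; (3,1)→{1,3}; (4,6)→{5,6}. Safe: 2, 4. Place at column 4.
Row 6: attacked by (1,5)→{5}; (2,3)→{3}; (3,1)→{1,4}; (4,6)→{4,6}; (5,4)→{3,4,5}. Safe: 2. Place at column 2.
Columns [5, 3, 1, 6, 4, 2], r−c [-4, -1, 2, -2, 1, 4], r+c [6, 5, 4, 10, 9, 8] are all distinct, so no two queens attack.

(1,5) (2,3) (3,1) (4,6) (5,4) (6,2)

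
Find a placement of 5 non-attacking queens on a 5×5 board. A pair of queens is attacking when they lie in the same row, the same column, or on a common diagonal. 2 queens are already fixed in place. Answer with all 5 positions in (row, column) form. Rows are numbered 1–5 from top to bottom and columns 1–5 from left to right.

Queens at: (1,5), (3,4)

(1,5) (2,2) (3,4) (4,1) (5,3)

Row 2: attacked by (1,5)→{4,5}; (3,4)→{3,4,5}. Safe: 1, 2. Place at column 2.
Row 4: attacked by (1,5)→{2,5}; (2,2)→{2,4}; (3,4)→{3,4,5}. Safe: 1. Place at column 1.
Row 5: attacked by (1,5)→{1,5}; (2,2)→{2,5}; (3,4)→{2,4}; (4,1)→{1,2}. Safe: 3. Place at column 3.
Columns [5, 2, 4, 1, 3], r−c [-4, 0, -1, 3, 2], r+c [6, 4, 7, 5, 8] are all distinct, so no two queens attack.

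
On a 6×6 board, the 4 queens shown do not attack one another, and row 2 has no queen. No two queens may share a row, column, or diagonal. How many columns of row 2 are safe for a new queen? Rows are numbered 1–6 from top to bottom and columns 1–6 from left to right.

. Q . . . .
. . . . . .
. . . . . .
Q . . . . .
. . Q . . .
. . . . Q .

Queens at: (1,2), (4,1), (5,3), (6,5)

(1,2) attacks row 2 at column 2 and diagonals 1, 3.
(4,1) attacks row 2 at column 1 and diagonals 3.
(5,3) attacks row 2 at column 3 and diagonals 6.
(6,5) attacks row 2 at column 5 and diagonals 1.
Attacked columns: {1, 2, 3, 5, 6}. Safe: {4}.

1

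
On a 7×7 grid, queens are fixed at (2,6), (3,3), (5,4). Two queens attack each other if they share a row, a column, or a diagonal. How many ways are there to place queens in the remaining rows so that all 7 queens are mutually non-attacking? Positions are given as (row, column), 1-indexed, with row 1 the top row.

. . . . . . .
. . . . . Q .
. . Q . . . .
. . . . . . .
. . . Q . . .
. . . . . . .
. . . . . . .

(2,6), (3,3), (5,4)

Branch on row 1: col 2 → 1.
Sum: 1 = 1.

1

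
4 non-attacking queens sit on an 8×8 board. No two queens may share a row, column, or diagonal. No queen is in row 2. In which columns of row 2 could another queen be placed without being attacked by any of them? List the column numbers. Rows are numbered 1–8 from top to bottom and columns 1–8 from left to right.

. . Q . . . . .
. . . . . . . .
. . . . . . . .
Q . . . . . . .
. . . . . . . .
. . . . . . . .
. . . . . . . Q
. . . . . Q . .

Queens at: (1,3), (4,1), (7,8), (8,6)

columns 5, 7

(1,3) attacks row 2 at column 3 and diagonals 2, 4.
(4,1) attacks row 2 at column 1 and diagonals 3.
(7,8) attacks row 2 at column 8 and diagonals 3.
(8,6) attacks row 2 at column 6.
Attacked columns: {1, 2, 3, 4, 6, 8}. Safe: {5, 7}.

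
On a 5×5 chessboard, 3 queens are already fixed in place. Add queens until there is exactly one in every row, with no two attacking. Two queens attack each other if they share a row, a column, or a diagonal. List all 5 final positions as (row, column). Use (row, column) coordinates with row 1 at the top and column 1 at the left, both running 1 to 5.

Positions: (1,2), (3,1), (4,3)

(1,2) (2,4) (3,1) (4,3) (5,5)

Row 2: attacked by (1,2)→{1,2,3}; (3,1)→{1,2}; (4,3)→{1,3,5}. Safe: 4. Place at column 4.
Row 5: attacked by (1,2)→{2}; (2,4)→{1,4}; (3,1)→{1,3}; (4,3)→{2,3,4}. Safe: 5. Place at column 5.
Columns [2, 4, 1, 3, 5], r−c [-1, -2, 2, 1, 0], r+c [3, 6, 4, 7, 10] are all distinct, so no two queens attack.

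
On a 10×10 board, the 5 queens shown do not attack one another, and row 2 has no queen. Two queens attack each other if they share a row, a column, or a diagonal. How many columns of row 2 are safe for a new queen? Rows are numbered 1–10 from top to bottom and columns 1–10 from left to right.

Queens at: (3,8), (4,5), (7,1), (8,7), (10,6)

(3,8) attacks row 2 at column 8 and diagonals 7, 9.
(4,5) attacks row 2 at column 5 and diagonals 3, 7.
(7,1) attacks row 2 at column 1 and diagonals 6.
(8,7) attacks row 2 at column 7 and diagonals 1.
(10,6) attacks row 2 at column 6.
Attacked columns: {1, 3, 5, 6, 7, 8, 9}. Safe: {2, 4, 10}.

3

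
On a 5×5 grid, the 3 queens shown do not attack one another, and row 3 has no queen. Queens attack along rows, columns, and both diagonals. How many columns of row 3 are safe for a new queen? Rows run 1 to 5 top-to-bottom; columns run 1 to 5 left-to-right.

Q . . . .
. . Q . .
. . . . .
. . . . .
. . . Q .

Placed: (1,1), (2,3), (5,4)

1

(1,1) attacks row 3 at column 1 and diagonals 3.
(2,3) attacks row 3 at column 3 and diagonals 2, 4.
(5,4) attacks row 3 at column 4 and diagonals 2.
Attacked columns: {1, 2, 3, 4}. Safe: {5}.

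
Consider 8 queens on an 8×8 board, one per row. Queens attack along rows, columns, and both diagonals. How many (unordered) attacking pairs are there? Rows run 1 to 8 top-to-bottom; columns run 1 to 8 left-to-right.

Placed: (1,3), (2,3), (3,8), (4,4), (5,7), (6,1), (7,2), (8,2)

Same column: (1,3)–(2,3) (column 3); (7,2)–(8,2) (column 2).
Same diagonal: (1,3)–(5,7) (|1−5| = |3−7| = 4); (6,1)–(7,2) (|6−7| = |1−2| = 1).
Total attacking pairs: 4.

4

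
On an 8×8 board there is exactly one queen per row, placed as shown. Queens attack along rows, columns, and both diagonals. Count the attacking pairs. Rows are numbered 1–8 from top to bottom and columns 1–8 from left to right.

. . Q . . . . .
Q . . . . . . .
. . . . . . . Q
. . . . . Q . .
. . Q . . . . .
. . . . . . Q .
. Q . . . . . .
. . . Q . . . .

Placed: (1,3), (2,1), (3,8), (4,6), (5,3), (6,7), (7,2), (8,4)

2

Same column: (1,3)–(5,3) (column 3).
Same diagonal: (1,3)–(4,6) (|1−4| = |3−6| = 3).
Total attacking pairs: 2.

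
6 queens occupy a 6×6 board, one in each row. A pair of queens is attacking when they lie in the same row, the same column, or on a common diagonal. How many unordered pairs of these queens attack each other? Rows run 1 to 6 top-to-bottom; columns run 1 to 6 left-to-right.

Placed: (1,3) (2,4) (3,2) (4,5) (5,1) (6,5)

4

Same column: (4,5)–(6,5) (column 5).
Same diagonal: (1,3)–(2,4) (|1−2| = |3−4| = 1); (2,4)–(5,1) (|2−5| = |4−1| = 3); (3,2)–(6,5) (|3−6| = |2−5| = 3).
Total attacking pairs: 4.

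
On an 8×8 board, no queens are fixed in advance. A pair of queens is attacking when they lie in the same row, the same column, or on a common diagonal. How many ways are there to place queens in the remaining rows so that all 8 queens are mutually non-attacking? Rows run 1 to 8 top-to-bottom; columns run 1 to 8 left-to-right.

Branch on row 1: col 1 → 4; col 2 → 8; col 3 → 16; col 4 → 18; col 5 → 18; col 6 → 16; col 7 → 8; col 8 → 4.
Sum: 4 + 8 + 16 + 18 + 18 + 16 + 8 + 4 = 92.
(This is the classic 8-queens count.)

92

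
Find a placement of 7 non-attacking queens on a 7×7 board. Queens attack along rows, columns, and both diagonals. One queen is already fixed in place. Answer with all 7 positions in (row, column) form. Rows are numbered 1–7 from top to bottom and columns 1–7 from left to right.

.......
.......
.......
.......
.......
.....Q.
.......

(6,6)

(1,2) (2,7) (3,5) (4,3) (5,1) (6,6) (7,4)

Row 1: attacked by (6,6)→{1,6}. Safe: 2, 3, 4, 5, 7. Place at column 2.
Row 2: attacked by (1,2)→{1,2,3}; (6,6)→{2,6}. Safe: 4, 5, 7. Place at column 7.
Row 3: attacked by (1,2)→{2,4}; (2,7)→{6,7}; (6,6)→{3,6}. Safe: 1, 5. Place at column 5.
Row 4: attacked by (1,2)→{2,5}; (2,7)→{5,7}; (3,5)→{4,5,6}; (6,6)→{4,6}. Safe: 1, 3. Place at column 3.
Row 5: attacked by (1,2)→{2,6}; (2,7)→{4,7}; (3,5)→{3,5,7}; (4,3)→{2,3,4}; (6,6)→{5,6,7}. Safe: 1. Place at column 1.
Row 7: attacked by (1,2)→{2}; (2,7)→{2,7}; (3,5)→{1,5}; (4,3)→{3,6}; (5,1)→{1,3}; (6,6)→{5,6,7}. Safe: 4. Place at column 4.
Columns [2, 7, 5, 3, 1, 6, 4], r−c [-1, -5, -2, 1, 4, 0, 3], r+c [3, 9, 8, 7, 6, 12, 11] are all distinct, so no two queens attack.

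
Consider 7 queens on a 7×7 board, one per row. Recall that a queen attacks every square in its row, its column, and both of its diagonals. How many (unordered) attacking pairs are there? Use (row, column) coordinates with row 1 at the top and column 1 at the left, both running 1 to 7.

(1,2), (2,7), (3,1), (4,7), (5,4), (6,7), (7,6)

Same column: (2,7)–(4,7) (column 7); (2,7)–(6,7) (column 7); (4,7)–(6,7) (column 7).
Same diagonal: (1,2)–(6,7) (|1−6| = |2−7| = 5); (2,7)–(5,4) (|2−5| = |7−4| = 3); (5,4)–(7,6) (|5−7| = |4−6| = 2); (6,7)–(7,6) (|6−7| = |7−6| = 1).
Total attacking pairs: 7.

7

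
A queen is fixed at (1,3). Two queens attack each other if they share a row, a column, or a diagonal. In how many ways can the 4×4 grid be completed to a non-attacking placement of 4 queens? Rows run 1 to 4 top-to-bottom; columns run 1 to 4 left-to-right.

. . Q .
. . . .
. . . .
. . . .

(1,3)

1

Branch on row 2: col 1 → 1.
Sum: 1 = 1.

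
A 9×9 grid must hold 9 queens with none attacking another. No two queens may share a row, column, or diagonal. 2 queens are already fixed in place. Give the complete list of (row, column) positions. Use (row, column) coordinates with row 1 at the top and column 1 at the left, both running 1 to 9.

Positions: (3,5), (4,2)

Row 1: attacked by (3,5)→{3,5,7}; (4,2)→{2,5}. Safe: 1, 4, 6, 8, 9. Place at column 6.
Row 2: attacked by (1,6)→{5,6,7}; (3,5)→{4,5,6}; (4,2)→{2,4}. Safe: 1, 3, 8, 9. Place at column 1.
Row 5: attacked by (1,6)→{2,6}; (2,1)→{1,4}; (3,5)→{3,5,7}; (4,2)→{1,2,3}. Safe: 8, 9. Place at column 9.
Row 6: attacked by (1,6)→{1,6}; (2,1)→{1,5}; (3,5)→{2,5,8}; (4,2)→{2,4}; (5,9)→{8,9}. Safe: 3, 7. Place at column 7.
Row 7: attacked by (1,6)→{6}; (2,1)→{1,6}; (3,5)→{1,5,9}; (4,2)→{2,5}; (5,9)→{7,9}; (6,7)→{6,7,8}. Safe: 3, 4. Place at column 4.
Row 8: attacked by (1,6)→{6}; (2,1)→{1,7}; (3,5)→{5}; (4,2)→{2,6}; (5,9)→{6,9}; (6,7)→{5,7,9}; (7,4)→{3,4,5}. Safe: 8. Place at column 8.
Row 9: attacked by (1,6)→{6}; (2,1)→{1,8}; (3,5)→{5}; (4,2)→{2,7}; (5,9)→{5,9}; (6,7)→{4,7}; (7,4)→{2,4,6}; (8,8)→{7,8,9}. Safe: 3. Place at column 3.
Columns [6, 1, 5, 2, 9, 7, 4, 8, 3], r−c [-5, 1, -2, 2, -4, -1, 3, 0, 6], r+c [7, 3, 8, 6, 14, 13, 11, 16, 12] are all distinct, so no two queens attack.

(1,6) (2,1) (3,5) (4,2) (5,9) (6,7) (7,4) (8,8) (9,3)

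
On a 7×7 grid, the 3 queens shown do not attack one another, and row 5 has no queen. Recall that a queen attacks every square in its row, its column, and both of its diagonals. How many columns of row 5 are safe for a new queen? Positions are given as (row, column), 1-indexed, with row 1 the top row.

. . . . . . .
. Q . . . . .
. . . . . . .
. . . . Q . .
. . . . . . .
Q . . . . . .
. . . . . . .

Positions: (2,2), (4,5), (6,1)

2

(2,2) attacks row 5 at column 2 and diagonals 5.
(4,5) attacks row 5 at column 5 and diagonals 4, 6.
(6,1) attacks row 5 at column 1 and diagonals 2.
Attacked columns: {1, 2, 4, 5, 6}. Safe: {3, 7}.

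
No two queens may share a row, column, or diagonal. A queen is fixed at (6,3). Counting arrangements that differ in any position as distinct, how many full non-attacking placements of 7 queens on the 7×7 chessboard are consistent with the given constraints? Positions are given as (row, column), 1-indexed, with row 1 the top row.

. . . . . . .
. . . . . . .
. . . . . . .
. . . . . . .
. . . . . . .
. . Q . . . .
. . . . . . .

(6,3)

6

Branch on row 1: col 1 → 0; col 2 → 3; col 4 → 1; col 5 → 0; col 6 → 1; col 7 → 1.
Sum: 0 + 3 + 1 + 0 + 1 + 1 = 6.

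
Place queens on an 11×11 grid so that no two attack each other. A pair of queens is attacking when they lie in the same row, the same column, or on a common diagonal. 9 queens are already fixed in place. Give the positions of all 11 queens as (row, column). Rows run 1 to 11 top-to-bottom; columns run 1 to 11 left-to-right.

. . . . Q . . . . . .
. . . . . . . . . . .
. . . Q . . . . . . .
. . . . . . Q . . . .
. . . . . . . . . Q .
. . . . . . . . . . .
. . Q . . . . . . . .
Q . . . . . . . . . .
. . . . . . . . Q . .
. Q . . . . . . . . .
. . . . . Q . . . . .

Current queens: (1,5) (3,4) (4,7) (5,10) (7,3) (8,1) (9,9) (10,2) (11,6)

(1,5) (2,11) (3,4) (4,7) (5,10) (6,8) (7,3) (8,1) (9,9) (10,2) (11,6)

Row 2: attacked by (1,5)→{4,5,6}; (3,4)→{3,4,5}; (4,7)→{5,7,9}; (5,10)→{7,10}; (7,3)→{3,8}; (8,1)→{1,7}; (9,9)→{2,9}; (10,2)→{2,10}; (11,6)→{6}. Safe: 11. Place at column 11.
Row 6: attacked by (1,5)→{5,10}; (2,11)→{7,11}; (3,4)→{1,4,7}; (4,7)→{5,7,9}; (5,10)→{9,10,11}; (7,3)→{2,3,4}; (8,1)→{1,3}; (9,9)→{6,9}; (10,2)→{2,6}; (11,6)→{1,6,11}. Safe: 8. Place at column 8.
Columns [5, 11, 4, 7, 10, 8, 3, 1, 9, 2, 6], r−c [-4, -9, -1, -3, -5, -2, 4, 7, 0, 8, 5], r+c [6, 13, 7, 11, 15, 14, 10, 9, 18, 12, 17] are all distinct, so no two queens attack.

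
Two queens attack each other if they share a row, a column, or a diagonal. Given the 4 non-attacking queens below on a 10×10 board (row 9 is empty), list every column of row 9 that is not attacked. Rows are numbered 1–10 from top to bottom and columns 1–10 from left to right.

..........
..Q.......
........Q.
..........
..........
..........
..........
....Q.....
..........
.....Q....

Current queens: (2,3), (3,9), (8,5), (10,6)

(2,3) attacks row 9 at column 3 and diagonals 10.
(3,9) attacks row 9 at column 9 and diagonals 3.
(8,5) attacks row 9 at column 5 and diagonals 4, 6.
(10,6) attacks row 9 at column 6 and diagonals 5, 7.
Attacked columns: {3, 4, 5, 6, 7, 9, 10}. Safe: {1, 2, 8}.

columns 1, 2, 8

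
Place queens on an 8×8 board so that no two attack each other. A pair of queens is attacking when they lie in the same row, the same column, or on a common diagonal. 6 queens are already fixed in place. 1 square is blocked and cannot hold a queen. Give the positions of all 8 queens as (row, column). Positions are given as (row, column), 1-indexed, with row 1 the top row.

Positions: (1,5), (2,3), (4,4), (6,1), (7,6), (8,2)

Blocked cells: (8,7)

Row 3: attacked by (1,5)→{3,5,7}; (2,3)→{2,3,4}; (4,4)→{3,4,5}; (6,1)→{1,4}; (7,6)→{2,6}; (8,2)→{2,7}. Safe: 8. Place at column 8.
Row 5: attacked by (1,5)→{1,5}; (2,3)→{3,6}; (3,8)→{6,8}; (4,4)→{3,4,5}; (6,1)→{1,2}; (7,6)→{4,6,8}; (8,2)→{2,5}. Safe: 7. Place at column 7.
Columns [5, 3, 8, 4, 7, 1, 6, 2], r−c [-4, -1, -5, 0, -2, 5, 1, 6], r+c [6, 5, 11, 8, 12, 7, 13, 10] are all distinct, so no two queens attack.

(1,5) (2,3) (3,8) (4,4) (5,7) (6,1) (7,6) (8,2)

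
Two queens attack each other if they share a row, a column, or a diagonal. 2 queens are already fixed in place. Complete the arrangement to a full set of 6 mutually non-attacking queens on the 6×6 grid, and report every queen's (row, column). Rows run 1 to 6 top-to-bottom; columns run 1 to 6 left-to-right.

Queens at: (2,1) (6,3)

Row 1: attacked by (2,1)→{1,2}; (6,3)→{3}. Safe: 4, 5, 6. Place at column 4.
Row 3: attacked by (1,4)→{2,4,6}; (2,1)→{1,2}; (6,3)→{3,6}. Safe: 5. Place at column 5.
Row 4: attacked by (1,4)→{1,4}; (2,1)→{1,3}; (3,5)→{4,5,6}; (6,3)→{1,3,5}. Safe: 2. Place at column 2.
Row 5: attacked by (1,4)→{4}; (2,1)→{1,4}; (3,5)→{3,5}; (4,2)→{1,2,3}; (6,3)→{2,3,4}. Safe: 6. Place at column 6.
Columns [4, 1, 5, 2, 6, 3], r−c [-3, 1, -2, 2, -1, 3], r+c [5, 3, 8, 6, 11, 9] are all distinct, so no two queens attack.

(1,4) (2,1) (3,5) (4,2) (5,6) (6,3)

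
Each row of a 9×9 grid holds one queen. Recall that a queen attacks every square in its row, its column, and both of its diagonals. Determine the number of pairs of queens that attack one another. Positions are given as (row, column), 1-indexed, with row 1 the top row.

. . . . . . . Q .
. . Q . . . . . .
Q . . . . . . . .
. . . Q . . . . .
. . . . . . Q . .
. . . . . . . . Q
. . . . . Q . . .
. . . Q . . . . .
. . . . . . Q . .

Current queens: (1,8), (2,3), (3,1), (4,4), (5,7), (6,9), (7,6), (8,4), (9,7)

Same column: (4,4)–(8,4) (column 4); (5,7)–(9,7) (column 7).
Same diagonal: (3,1)–(9,7) (|3−9| = |1−7| = 6); (5,7)–(8,4) (|5−8| = |7−4| = 3).
Total attacking pairs: 4.

4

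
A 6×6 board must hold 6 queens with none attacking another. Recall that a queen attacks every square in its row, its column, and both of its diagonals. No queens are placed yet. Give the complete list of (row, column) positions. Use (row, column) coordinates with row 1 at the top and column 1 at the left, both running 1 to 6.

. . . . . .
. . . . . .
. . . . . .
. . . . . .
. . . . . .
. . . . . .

(1,5) (2,3) (3,1) (4,6) (5,4) (6,2)

Row 1: Safe: 1, 2, 3, 4, 5, 6. Place at column 5.
Row 2: attacked by (1,5)→{4,5,6}. Safe: 1, 2, 3. Place at column 3.
Row 3: attacked by (1,5)→{3,5}; (2,3)→{2,3,4}. Safe: 1, 6. Place at column 1.
Row 4: attacked by (1,5)→{2,5}; (2,3)→{1,3,5}; (3,1)→{1,2}. Safe: 4, 6. Place at column 6.
Row 5: attacked by (1,5)→{1,5}; (2,3)→{3,6}; (3,1)→{1,3}; (4,6)→{5,6}. Safe: 2, 4. Place at column 4.
Row 6: attacked by (1,5)→{5}; (2,3)→{3}; (3,1)→{1,4}; (4,6)→{4,6}; (5,4)→{3,4,5}. Safe: 2. Place at column 2.
Columns [5, 3, 1, 6, 4, 2], r−c [-4, -1, 2, -2, 1, 4], r+c [6, 5, 4, 10, 9, 8] are all distinct, so no two queens attack.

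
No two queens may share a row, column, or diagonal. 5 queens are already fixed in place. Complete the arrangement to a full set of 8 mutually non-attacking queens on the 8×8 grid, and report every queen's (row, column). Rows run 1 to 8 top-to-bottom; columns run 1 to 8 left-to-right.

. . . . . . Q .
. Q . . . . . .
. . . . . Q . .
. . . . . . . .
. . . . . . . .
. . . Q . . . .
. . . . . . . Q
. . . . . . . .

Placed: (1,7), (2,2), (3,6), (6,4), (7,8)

Row 4: attacked by (1,7)→{4,7}; (2,2)→{2,4}; (3,6)→{5,6,7}; (6,4)→{2,4,6}; (7,8)→{5,8}. Safe: 1, 3. Place at column 3.
Row 5: attacked by (1,7)→{3,7}; (2,2)→{2,5}; (3,6)→{4,6,8}; (4,3)→{2,3,4}; (6,4)→{3,4,5}; (7,8)→{6,8}. Safe: 1. Place at column 1.
Row 8: attacked by (1,7)→{7}; (2,2)→{2,8}; (3,6)→{1,6}; (4,3)→{3,7}; (5,1)→{1,4}; (6,4)→{2,4,6}; (7,8)→{7,8}. Safe: 5. Place at column 5.
Columns [7, 2, 6, 3, 1, 4, 8, 5], r−c [-6, 0, -3, 1, 4, 2, -1, 3], r+c [8, 4, 9, 7, 6, 10, 15, 13] are all distinct, so no two queens attack.

(1,7) (2,2) (3,6) (4,3) (5,1) (6,4) (7,8) (8,5)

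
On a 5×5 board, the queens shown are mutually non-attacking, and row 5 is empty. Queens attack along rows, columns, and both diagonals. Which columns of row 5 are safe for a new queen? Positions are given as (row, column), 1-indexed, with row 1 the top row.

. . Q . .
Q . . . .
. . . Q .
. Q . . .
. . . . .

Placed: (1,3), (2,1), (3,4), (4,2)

(1,3) attacks row 5 at column 3.
(2,1) attacks row 5 at column 1 and diagonals 4.
(3,4) attacks row 5 at column 4 and diagonals 2.
(4,2) attacks row 5 at column 2 and diagonals 1, 3.
Attacked columns: {1, 2, 3, 4}. Safe: {5}.

columns 5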